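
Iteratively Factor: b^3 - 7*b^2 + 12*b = (b - 3)*(b^2 - 4*b) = b*(b - 3)*(b - 4)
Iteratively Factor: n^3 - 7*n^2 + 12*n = (n)*(n^2 - 7*n + 12) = n*(n - 3)*(n - 4)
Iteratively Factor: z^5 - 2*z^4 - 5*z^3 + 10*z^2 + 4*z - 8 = (z + 2)*(z^4 - 4*z^3 + 3*z^2 + 4*z - 4) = (z + 1)*(z + 2)*(z^3 - 5*z^2 + 8*z - 4) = (z - 2)*(z + 1)*(z + 2)*(z^2 - 3*z + 2) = (z - 2)*(z - 1)*(z + 1)*(z + 2)*(z - 2)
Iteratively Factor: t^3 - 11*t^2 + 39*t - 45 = (t - 3)*(t^2 - 8*t + 15) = (t - 3)^2*(t - 5)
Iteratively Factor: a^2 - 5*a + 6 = (a - 2)*(a - 3)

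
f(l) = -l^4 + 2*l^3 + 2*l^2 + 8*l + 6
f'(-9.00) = 3374.00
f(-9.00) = -7923.00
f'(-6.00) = 1064.00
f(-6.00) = -1698.00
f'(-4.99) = 634.45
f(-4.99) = -852.64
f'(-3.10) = 172.42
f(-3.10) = -151.51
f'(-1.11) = 16.42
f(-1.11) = -4.67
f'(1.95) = 8.96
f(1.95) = 29.58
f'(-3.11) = 173.91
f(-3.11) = -153.25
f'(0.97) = 13.87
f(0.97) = 16.58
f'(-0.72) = 9.72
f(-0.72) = 0.26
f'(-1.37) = 24.07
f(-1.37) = -9.87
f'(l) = -4*l^3 + 6*l^2 + 4*l + 8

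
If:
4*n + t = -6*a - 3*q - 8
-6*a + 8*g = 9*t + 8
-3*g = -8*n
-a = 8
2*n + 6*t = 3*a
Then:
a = -8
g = -608/73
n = -228/73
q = 4048/219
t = -216/73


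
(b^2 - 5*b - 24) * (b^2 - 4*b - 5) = b^4 - 9*b^3 - 9*b^2 + 121*b + 120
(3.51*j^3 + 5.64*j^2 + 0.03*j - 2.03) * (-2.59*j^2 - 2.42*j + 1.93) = -9.0909*j^5 - 23.1018*j^4 - 6.9522*j^3 + 16.0703*j^2 + 4.9705*j - 3.9179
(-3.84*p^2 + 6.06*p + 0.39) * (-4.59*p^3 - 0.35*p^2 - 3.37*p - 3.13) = 17.6256*p^5 - 26.4714*p^4 + 9.0297*p^3 - 8.5395*p^2 - 20.2821*p - 1.2207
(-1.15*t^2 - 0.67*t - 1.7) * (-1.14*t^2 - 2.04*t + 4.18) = 1.311*t^4 + 3.1098*t^3 - 1.5022*t^2 + 0.6674*t - 7.106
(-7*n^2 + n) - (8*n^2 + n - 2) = 2 - 15*n^2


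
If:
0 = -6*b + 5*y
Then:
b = 5*y/6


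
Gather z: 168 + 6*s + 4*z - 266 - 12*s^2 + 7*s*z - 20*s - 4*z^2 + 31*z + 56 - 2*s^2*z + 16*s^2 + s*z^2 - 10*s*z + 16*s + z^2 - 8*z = 4*s^2 + 2*s + z^2*(s - 3) + z*(-2*s^2 - 3*s + 27) - 42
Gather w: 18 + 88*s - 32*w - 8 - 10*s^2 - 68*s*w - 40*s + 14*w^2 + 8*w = -10*s^2 + 48*s + 14*w^2 + w*(-68*s - 24) + 10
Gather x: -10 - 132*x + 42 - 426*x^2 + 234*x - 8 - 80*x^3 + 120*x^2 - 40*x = -80*x^3 - 306*x^2 + 62*x + 24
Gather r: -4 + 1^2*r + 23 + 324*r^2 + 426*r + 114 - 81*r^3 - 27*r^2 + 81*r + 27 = -81*r^3 + 297*r^2 + 508*r + 160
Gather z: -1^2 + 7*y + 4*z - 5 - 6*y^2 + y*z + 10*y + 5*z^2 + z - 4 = -6*y^2 + 17*y + 5*z^2 + z*(y + 5) - 10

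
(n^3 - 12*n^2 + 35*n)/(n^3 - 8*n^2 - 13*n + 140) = n/(n + 4)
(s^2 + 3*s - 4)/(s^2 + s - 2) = (s + 4)/(s + 2)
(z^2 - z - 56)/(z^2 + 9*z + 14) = (z - 8)/(z + 2)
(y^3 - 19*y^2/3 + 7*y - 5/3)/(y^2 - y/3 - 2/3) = (3*y^2 - 16*y + 5)/(3*y + 2)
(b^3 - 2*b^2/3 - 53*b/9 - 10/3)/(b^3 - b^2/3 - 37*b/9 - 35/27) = 3*(3*b^2 - 7*b - 6)/(9*b^2 - 18*b - 7)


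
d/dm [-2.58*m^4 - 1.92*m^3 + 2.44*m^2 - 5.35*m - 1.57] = -10.32*m^3 - 5.76*m^2 + 4.88*m - 5.35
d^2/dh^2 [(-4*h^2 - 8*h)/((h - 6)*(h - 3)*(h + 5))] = 8*(-h^6 - 6*h^5 - 57*h^4 + 652*h^3 - 2160*h - 12960)/(h^9 - 12*h^8 - 33*h^7 + 854*h^6 - 1269*h^5 - 19008*h^4 + 62937*h^3 + 99630*h^2 - 656100*h + 729000)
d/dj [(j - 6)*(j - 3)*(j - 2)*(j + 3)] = 4*j^3 - 24*j^2 + 6*j + 72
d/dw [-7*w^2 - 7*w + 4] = -14*w - 7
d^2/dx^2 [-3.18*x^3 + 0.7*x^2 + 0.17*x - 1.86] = 1.4 - 19.08*x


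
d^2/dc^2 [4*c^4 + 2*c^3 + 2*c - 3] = 12*c*(4*c + 1)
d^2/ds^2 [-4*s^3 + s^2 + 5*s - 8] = 2 - 24*s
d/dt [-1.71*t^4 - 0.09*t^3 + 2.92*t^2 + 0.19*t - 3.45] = -6.84*t^3 - 0.27*t^2 + 5.84*t + 0.19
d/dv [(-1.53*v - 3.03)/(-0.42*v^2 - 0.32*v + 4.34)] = (0.6426*v^2 + 0.4896*v - (0.84*v + 0.32)*(1.53*v + 3.03) - 6.6402)/(0.42*v^2 + 0.32*v - 4.34)^2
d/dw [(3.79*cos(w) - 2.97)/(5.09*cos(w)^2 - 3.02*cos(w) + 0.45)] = (19.2911*cos(w)^2 - 30.2346*cos(w) + 7.2639)*sin(w)/(25.9081*cos(w)^4 - 30.7436*cos(w)^3 + 13.7014*cos(w)^2 - 2.718*cos(w) + 0.2025)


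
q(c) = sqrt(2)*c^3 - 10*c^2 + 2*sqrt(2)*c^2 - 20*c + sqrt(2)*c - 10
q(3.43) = -101.05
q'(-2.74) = 52.57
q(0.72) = -26.57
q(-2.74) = -42.01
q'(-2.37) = 39.24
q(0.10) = -11.93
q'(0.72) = -26.71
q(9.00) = 272.79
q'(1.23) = -29.81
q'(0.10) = -19.98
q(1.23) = -41.08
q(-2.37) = -25.06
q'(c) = 3*sqrt(2)*c^2 - 20*c + 4*sqrt(2)*c - 20 + sqrt(2)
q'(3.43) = -17.87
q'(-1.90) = 23.98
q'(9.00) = 195.98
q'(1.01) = -28.74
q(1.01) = -34.63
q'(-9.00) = 454.16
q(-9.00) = -1454.59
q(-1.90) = -10.28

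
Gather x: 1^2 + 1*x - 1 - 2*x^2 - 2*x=-2*x^2 - x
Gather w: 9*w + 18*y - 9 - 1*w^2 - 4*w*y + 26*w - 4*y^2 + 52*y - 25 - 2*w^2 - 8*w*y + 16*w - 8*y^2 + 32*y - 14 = -3*w^2 + w*(51 - 12*y) - 12*y^2 + 102*y - 48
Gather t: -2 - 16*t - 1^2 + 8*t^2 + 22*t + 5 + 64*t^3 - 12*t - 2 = 64*t^3 + 8*t^2 - 6*t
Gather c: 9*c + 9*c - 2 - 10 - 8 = 18*c - 20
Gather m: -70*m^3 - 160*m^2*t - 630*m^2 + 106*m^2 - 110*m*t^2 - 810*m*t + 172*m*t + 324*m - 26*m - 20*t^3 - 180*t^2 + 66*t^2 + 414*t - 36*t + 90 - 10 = -70*m^3 + m^2*(-160*t - 524) + m*(-110*t^2 - 638*t + 298) - 20*t^3 - 114*t^2 + 378*t + 80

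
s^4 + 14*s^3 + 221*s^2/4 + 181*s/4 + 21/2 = (s + 1/2)^2*(s + 6)*(s + 7)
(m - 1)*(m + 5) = m^2 + 4*m - 5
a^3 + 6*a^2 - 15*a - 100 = (a - 4)*(a + 5)^2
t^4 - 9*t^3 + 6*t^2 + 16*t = t*(t - 8)*(t - 2)*(t + 1)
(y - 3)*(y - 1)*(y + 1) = y^3 - 3*y^2 - y + 3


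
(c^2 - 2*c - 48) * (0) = 0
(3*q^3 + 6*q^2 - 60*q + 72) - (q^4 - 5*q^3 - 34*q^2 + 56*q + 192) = -q^4 + 8*q^3 + 40*q^2 - 116*q - 120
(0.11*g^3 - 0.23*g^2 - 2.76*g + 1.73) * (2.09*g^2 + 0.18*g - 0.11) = 0.2299*g^5 - 0.4609*g^4 - 5.8219*g^3 + 3.1442*g^2 + 0.615*g - 0.1903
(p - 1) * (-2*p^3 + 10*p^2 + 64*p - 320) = -2*p^4 + 12*p^3 + 54*p^2 - 384*p + 320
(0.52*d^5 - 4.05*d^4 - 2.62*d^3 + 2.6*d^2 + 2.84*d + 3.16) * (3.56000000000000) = 1.8512*d^5 - 14.418*d^4 - 9.3272*d^3 + 9.256*d^2 + 10.1104*d + 11.2496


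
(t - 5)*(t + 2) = t^2 - 3*t - 10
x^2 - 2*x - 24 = (x - 6)*(x + 4)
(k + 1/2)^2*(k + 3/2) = k^3 + 5*k^2/2 + 7*k/4 + 3/8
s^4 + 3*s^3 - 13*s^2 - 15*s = s*(s - 3)*(s + 1)*(s + 5)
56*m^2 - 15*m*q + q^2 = (-8*m + q)*(-7*m + q)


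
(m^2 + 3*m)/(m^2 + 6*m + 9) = m/(m + 3)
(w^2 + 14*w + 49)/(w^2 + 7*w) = (w + 7)/w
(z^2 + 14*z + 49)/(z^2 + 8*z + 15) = (z^2 + 14*z + 49)/(z^2 + 8*z + 15)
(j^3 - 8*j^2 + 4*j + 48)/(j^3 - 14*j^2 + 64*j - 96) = (j + 2)/(j - 4)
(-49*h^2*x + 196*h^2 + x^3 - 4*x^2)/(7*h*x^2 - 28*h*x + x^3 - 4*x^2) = (-7*h + x)/x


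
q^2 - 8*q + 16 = (q - 4)^2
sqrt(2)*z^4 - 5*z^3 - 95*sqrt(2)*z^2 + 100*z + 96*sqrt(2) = (z - 8*sqrt(2))*(z - sqrt(2))*(z + 6*sqrt(2))*(sqrt(2)*z + 1)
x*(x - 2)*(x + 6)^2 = x^4 + 10*x^3 + 12*x^2 - 72*x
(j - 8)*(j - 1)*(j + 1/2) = j^3 - 17*j^2/2 + 7*j/2 + 4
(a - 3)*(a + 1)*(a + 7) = a^3 + 5*a^2 - 17*a - 21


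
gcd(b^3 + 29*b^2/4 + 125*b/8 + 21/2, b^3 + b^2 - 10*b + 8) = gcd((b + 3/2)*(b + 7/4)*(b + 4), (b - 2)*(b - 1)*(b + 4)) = b + 4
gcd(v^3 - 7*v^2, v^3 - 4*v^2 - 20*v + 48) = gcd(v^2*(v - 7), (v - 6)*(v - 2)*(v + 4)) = 1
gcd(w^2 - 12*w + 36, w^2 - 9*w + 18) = w - 6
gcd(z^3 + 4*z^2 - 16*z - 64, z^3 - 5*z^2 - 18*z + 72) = z + 4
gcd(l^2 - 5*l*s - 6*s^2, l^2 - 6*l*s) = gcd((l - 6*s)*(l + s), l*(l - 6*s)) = -l + 6*s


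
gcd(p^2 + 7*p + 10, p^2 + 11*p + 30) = p + 5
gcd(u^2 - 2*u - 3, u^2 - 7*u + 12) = u - 3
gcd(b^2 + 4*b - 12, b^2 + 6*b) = b + 6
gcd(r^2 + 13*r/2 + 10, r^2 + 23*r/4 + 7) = r + 4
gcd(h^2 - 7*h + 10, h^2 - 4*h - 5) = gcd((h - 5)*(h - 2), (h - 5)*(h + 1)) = h - 5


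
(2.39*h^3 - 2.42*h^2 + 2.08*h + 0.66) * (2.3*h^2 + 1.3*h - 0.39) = 5.497*h^5 - 2.459*h^4 + 0.7059*h^3 + 5.1658*h^2 + 0.0468000000000001*h - 0.2574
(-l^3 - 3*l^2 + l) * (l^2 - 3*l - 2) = -l^5 + 12*l^3 + 3*l^2 - 2*l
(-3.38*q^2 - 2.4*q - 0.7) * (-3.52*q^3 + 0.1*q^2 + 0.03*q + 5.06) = 11.8976*q^5 + 8.11*q^4 + 2.1226*q^3 - 17.2448*q^2 - 12.165*q - 3.542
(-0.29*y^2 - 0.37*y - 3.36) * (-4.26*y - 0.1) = 1.2354*y^3 + 1.6052*y^2 + 14.3506*y + 0.336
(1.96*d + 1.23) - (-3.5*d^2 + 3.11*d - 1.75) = 3.5*d^2 - 1.15*d + 2.98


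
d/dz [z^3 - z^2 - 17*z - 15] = 3*z^2 - 2*z - 17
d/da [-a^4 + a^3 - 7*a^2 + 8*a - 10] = -4*a^3 + 3*a^2 - 14*a + 8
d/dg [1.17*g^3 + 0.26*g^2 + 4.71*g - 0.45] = 3.51*g^2 + 0.52*g + 4.71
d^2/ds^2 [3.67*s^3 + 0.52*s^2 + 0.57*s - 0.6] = 22.02*s + 1.04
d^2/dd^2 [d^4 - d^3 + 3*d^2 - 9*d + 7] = 12*d^2 - 6*d + 6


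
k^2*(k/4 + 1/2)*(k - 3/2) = k^4/4 + k^3/8 - 3*k^2/4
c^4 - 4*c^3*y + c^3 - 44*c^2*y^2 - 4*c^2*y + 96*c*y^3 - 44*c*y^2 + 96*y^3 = (c + 1)*(c - 8*y)*(c - 2*y)*(c + 6*y)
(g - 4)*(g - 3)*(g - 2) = g^3 - 9*g^2 + 26*g - 24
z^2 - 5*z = z*(z - 5)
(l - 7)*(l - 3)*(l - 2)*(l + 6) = l^4 - 6*l^3 - 31*l^2 + 204*l - 252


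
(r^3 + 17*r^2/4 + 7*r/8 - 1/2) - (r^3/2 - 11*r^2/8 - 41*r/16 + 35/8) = r^3/2 + 45*r^2/8 + 55*r/16 - 39/8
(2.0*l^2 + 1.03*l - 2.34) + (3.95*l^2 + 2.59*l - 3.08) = 5.95*l^2 + 3.62*l - 5.42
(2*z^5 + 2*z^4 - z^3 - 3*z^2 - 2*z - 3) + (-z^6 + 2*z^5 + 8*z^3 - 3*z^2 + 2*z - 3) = -z^6 + 4*z^5 + 2*z^4 + 7*z^3 - 6*z^2 - 6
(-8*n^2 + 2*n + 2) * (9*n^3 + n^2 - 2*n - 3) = -72*n^5 + 10*n^4 + 36*n^3 + 22*n^2 - 10*n - 6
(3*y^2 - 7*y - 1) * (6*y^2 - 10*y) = 18*y^4 - 72*y^3 + 64*y^2 + 10*y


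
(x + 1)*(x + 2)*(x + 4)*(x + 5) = x^4 + 12*x^3 + 49*x^2 + 78*x + 40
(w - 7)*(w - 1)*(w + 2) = w^3 - 6*w^2 - 9*w + 14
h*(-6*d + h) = -6*d*h + h^2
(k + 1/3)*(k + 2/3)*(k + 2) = k^3 + 3*k^2 + 20*k/9 + 4/9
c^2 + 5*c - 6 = (c - 1)*(c + 6)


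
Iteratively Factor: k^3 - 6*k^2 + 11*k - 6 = (k - 3)*(k^2 - 3*k + 2) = (k - 3)*(k - 2)*(k - 1)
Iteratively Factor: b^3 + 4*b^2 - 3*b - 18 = (b + 3)*(b^2 + b - 6) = (b + 3)^2*(b - 2)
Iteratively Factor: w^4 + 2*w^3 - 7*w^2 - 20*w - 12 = (w - 3)*(w^3 + 5*w^2 + 8*w + 4) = (w - 3)*(w + 2)*(w^2 + 3*w + 2) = (w - 3)*(w + 1)*(w + 2)*(w + 2)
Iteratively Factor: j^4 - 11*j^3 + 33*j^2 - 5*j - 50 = (j - 5)*(j^3 - 6*j^2 + 3*j + 10) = (j - 5)^2*(j^2 - j - 2) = (j - 5)^2*(j - 2)*(j + 1)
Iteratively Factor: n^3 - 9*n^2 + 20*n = (n)*(n^2 - 9*n + 20) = n*(n - 4)*(n - 5)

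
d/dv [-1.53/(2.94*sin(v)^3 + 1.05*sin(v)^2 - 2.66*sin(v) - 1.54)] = (13.4946*sin(v)^2 + 3.213*sin(v) - 4.0698)*cos(v)/(2.94*sin(v)^3 + 1.05*sin(v)^2 - 2.66*sin(v) - 1.54)^2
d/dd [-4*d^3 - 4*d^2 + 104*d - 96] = -12*d^2 - 8*d + 104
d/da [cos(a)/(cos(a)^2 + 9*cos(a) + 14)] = (cos(a)^2 - 14)*sin(a)/((cos(a) + 2)^2*(cos(a) + 7)^2)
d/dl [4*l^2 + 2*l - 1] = 8*l + 2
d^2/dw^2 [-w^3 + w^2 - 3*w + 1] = 2 - 6*w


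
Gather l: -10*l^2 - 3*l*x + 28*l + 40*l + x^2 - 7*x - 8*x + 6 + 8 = -10*l^2 + l*(68 - 3*x) + x^2 - 15*x + 14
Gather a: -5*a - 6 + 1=-5*a - 5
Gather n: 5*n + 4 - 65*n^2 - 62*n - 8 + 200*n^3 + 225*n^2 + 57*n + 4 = 200*n^3 + 160*n^2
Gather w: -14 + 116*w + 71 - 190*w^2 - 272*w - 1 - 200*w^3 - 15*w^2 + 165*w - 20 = -200*w^3 - 205*w^2 + 9*w + 36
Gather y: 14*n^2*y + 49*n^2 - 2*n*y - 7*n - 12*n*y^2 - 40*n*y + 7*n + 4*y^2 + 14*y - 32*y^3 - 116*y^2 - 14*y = 49*n^2 - 32*y^3 + y^2*(-12*n - 112) + y*(14*n^2 - 42*n)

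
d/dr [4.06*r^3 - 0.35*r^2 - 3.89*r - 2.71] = 12.18*r^2 - 0.7*r - 3.89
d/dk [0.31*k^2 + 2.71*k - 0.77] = 0.62*k + 2.71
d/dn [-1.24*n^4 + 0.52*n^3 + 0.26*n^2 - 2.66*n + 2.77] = -4.96*n^3 + 1.56*n^2 + 0.52*n - 2.66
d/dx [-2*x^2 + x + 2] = 1 - 4*x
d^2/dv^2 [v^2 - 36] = 2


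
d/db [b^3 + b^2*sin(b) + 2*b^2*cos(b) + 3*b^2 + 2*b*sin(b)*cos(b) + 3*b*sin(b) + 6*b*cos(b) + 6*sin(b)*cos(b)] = -2*b^2*sin(b) + b^2*cos(b) + 3*b^2 - 4*b*sin(b) + 7*b*cos(b) + 2*b*cos(2*b) + 6*b + 3*sin(b) + sin(2*b) + 6*cos(b) + 6*cos(2*b)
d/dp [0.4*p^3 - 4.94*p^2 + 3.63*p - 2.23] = 1.2*p^2 - 9.88*p + 3.63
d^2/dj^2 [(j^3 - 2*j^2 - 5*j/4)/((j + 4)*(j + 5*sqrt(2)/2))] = 2*(60*sqrt(2)*j^3 + 141*j^3 + 600*j^2 + 720*sqrt(2)*j^2 + 150*sqrt(2)*j + 2400*j - 1350 + 200*sqrt(2))/(4*j^6 + 30*sqrt(2)*j^5 + 48*j^5 + 342*j^4 + 360*sqrt(2)*j^4 + 2056*j^3 + 1565*sqrt(2)*j^3 + 3420*sqrt(2)*j^2 + 7200*j^2 + 6000*sqrt(2)*j + 9600*j + 8000*sqrt(2))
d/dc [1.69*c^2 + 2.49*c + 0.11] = 3.38*c + 2.49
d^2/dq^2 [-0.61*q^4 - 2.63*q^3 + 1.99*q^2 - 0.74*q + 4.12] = -7.32*q^2 - 15.78*q + 3.98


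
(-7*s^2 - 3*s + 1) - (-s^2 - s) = -6*s^2 - 2*s + 1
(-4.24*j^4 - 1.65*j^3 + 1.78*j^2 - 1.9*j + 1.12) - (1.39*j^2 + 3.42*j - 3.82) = -4.24*j^4 - 1.65*j^3 + 0.39*j^2 - 5.32*j + 4.94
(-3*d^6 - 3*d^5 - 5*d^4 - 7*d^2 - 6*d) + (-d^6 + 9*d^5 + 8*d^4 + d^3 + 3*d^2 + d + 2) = -4*d^6 + 6*d^5 + 3*d^4 + d^3 - 4*d^2 - 5*d + 2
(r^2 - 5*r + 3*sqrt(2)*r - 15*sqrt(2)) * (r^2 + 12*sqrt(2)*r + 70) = r^4 - 5*r^3 + 15*sqrt(2)*r^3 - 75*sqrt(2)*r^2 + 142*r^2 - 710*r + 210*sqrt(2)*r - 1050*sqrt(2)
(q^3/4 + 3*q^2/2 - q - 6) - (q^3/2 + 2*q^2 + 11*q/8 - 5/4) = -q^3/4 - q^2/2 - 19*q/8 - 19/4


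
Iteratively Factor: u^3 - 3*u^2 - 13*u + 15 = (u - 1)*(u^2 - 2*u - 15) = (u - 1)*(u + 3)*(u - 5)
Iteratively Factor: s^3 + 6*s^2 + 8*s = (s + 2)*(s^2 + 4*s) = s*(s + 2)*(s + 4)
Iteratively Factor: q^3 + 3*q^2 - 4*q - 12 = (q + 3)*(q^2 - 4) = (q + 2)*(q + 3)*(q - 2)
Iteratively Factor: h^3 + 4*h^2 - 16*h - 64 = (h - 4)*(h^2 + 8*h + 16) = (h - 4)*(h + 4)*(h + 4)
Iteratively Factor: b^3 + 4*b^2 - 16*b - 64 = (b + 4)*(b^2 - 16) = (b + 4)^2*(b - 4)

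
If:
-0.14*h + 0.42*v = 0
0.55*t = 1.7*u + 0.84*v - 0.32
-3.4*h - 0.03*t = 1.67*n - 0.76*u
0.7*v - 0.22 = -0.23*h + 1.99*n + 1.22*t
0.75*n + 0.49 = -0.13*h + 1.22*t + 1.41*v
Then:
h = 0.16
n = -0.21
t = 0.23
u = 0.24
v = 0.05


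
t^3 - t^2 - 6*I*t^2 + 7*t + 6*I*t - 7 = (t - 1)*(t - 7*I)*(t + I)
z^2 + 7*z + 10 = (z + 2)*(z + 5)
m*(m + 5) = m^2 + 5*m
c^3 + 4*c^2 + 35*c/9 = c*(c + 5/3)*(c + 7/3)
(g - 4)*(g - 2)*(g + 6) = g^3 - 28*g + 48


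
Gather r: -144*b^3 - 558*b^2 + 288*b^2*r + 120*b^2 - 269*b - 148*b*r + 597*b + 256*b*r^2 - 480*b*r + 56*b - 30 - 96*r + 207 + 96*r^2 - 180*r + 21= -144*b^3 - 438*b^2 + 384*b + r^2*(256*b + 96) + r*(288*b^2 - 628*b - 276) + 198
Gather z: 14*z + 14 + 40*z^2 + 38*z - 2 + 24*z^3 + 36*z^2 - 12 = 24*z^3 + 76*z^2 + 52*z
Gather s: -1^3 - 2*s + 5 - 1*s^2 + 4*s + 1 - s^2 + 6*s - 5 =-2*s^2 + 8*s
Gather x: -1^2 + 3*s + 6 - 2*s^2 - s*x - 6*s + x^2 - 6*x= -2*s^2 - 3*s + x^2 + x*(-s - 6) + 5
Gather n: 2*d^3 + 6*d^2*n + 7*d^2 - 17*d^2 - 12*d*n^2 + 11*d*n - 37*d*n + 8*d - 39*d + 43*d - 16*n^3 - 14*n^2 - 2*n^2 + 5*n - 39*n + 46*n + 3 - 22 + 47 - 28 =2*d^3 - 10*d^2 + 12*d - 16*n^3 + n^2*(-12*d - 16) + n*(6*d^2 - 26*d + 12)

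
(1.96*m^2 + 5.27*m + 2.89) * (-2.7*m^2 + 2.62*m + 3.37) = -5.292*m^4 - 9.0938*m^3 + 12.6096*m^2 + 25.3317*m + 9.7393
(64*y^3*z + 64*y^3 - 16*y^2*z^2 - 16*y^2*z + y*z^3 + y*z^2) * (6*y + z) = 384*y^4*z + 384*y^4 - 32*y^3*z^2 - 32*y^3*z - 10*y^2*z^3 - 10*y^2*z^2 + y*z^4 + y*z^3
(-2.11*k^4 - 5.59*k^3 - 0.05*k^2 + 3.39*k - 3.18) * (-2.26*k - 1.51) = 4.7686*k^5 + 15.8195*k^4 + 8.5539*k^3 - 7.5859*k^2 + 2.0679*k + 4.8018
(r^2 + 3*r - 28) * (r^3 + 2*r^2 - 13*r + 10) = r^5 + 5*r^4 - 35*r^3 - 85*r^2 + 394*r - 280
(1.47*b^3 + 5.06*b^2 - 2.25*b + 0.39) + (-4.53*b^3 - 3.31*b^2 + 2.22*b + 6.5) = -3.06*b^3 + 1.75*b^2 - 0.0299999999999998*b + 6.89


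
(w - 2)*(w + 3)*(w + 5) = w^3 + 6*w^2 - w - 30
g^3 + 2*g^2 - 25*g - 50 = (g - 5)*(g + 2)*(g + 5)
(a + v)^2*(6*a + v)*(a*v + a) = 6*a^4*v + 6*a^4 + 13*a^3*v^2 + 13*a^3*v + 8*a^2*v^3 + 8*a^2*v^2 + a*v^4 + a*v^3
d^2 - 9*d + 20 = (d - 5)*(d - 4)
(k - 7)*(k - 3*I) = k^2 - 7*k - 3*I*k + 21*I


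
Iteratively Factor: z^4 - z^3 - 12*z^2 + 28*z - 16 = (z - 2)*(z^3 + z^2 - 10*z + 8) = (z - 2)*(z - 1)*(z^2 + 2*z - 8) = (z - 2)*(z - 1)*(z + 4)*(z - 2)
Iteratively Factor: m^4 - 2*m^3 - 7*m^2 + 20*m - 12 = (m + 3)*(m^3 - 5*m^2 + 8*m - 4) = (m - 2)*(m + 3)*(m^2 - 3*m + 2) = (m - 2)^2*(m + 3)*(m - 1)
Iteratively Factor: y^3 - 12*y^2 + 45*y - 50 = (y - 5)*(y^2 - 7*y + 10) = (y - 5)*(y - 2)*(y - 5)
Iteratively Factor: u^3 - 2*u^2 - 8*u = (u)*(u^2 - 2*u - 8) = u*(u - 4)*(u + 2)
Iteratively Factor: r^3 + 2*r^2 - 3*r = (r - 1)*(r^2 + 3*r) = (r - 1)*(r + 3)*(r)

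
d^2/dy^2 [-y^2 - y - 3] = -2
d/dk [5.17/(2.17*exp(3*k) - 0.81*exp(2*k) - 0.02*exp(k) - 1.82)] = (-33.6567*exp(2*k) + 8.3754*exp(k) + 0.1034)*exp(k)/(-2.17*exp(3*k) + 0.81*exp(2*k) + 0.02*exp(k) + 1.82)^2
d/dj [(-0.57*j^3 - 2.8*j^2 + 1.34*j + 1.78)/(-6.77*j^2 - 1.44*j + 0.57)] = (3.8589*j^4 + 1.6416*j^3 + 12.1291*j^2 + 20.9092*j + 3.327)/(45.8329*j^4 + 19.4976*j^3 - 5.6442*j^2 - 1.6416*j + 0.3249)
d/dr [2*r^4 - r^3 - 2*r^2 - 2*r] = 8*r^3 - 3*r^2 - 4*r - 2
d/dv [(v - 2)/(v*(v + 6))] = (-v^2 + 4*v + 12)/(v^2*(v^2 + 12*v + 36))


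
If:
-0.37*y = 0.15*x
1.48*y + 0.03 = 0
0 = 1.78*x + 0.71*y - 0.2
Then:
No Solution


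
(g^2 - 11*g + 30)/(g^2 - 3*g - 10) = (g - 6)/(g + 2)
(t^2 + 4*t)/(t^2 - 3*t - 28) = t/(t - 7)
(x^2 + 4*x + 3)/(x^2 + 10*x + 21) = (x + 1)/(x + 7)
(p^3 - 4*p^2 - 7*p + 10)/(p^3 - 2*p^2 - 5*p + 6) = (p - 5)/(p - 3)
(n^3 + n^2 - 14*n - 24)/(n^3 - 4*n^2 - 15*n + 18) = (n^2 - 2*n - 8)/(n^2 - 7*n + 6)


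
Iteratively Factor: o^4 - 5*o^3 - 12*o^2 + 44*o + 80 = (o + 2)*(o^3 - 7*o^2 + 2*o + 40) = (o - 5)*(o + 2)*(o^2 - 2*o - 8) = (o - 5)*(o + 2)^2*(o - 4)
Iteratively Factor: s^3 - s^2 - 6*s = (s + 2)*(s^2 - 3*s) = s*(s + 2)*(s - 3)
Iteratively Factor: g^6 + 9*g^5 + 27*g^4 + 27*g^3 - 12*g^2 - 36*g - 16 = (g + 2)*(g^5 + 7*g^4 + 13*g^3 + g^2 - 14*g - 8) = (g + 1)*(g + 2)*(g^4 + 6*g^3 + 7*g^2 - 6*g - 8) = (g + 1)*(g + 2)^2*(g^3 + 4*g^2 - g - 4) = (g - 1)*(g + 1)*(g + 2)^2*(g^2 + 5*g + 4) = (g - 1)*(g + 1)*(g + 2)^2*(g + 4)*(g + 1)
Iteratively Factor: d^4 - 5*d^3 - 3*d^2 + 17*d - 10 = (d - 1)*(d^3 - 4*d^2 - 7*d + 10) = (d - 1)*(d + 2)*(d^2 - 6*d + 5) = (d - 5)*(d - 1)*(d + 2)*(d - 1)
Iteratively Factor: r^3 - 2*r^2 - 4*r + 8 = (r + 2)*(r^2 - 4*r + 4) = (r - 2)*(r + 2)*(r - 2)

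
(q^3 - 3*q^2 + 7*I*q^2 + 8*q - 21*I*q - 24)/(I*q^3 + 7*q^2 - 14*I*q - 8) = (-I*q^2 + q*(8 + 3*I) - 24)/(q^2 - 6*I*q - 8)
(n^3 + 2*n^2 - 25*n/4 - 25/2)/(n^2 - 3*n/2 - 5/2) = (n^2 + 9*n/2 + 5)/(n + 1)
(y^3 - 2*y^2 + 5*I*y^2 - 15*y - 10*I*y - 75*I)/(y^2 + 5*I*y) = y - 2 - 15/y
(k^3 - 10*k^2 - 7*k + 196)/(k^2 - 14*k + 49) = k + 4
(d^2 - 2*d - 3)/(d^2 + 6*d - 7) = (d^2 - 2*d - 3)/(d^2 + 6*d - 7)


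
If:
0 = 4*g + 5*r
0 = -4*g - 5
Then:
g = -5/4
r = 1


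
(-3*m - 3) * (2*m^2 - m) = -6*m^3 - 3*m^2 + 3*m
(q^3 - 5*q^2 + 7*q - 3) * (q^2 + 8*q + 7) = q^5 + 3*q^4 - 26*q^3 + 18*q^2 + 25*q - 21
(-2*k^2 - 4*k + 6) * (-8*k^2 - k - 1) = 16*k^4 + 34*k^3 - 42*k^2 - 2*k - 6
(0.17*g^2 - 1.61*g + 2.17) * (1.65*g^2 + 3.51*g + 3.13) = 0.2805*g^4 - 2.0598*g^3 - 1.5385*g^2 + 2.5774*g + 6.7921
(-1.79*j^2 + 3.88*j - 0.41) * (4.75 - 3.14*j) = 5.6206*j^3 - 20.6857*j^2 + 19.7174*j - 1.9475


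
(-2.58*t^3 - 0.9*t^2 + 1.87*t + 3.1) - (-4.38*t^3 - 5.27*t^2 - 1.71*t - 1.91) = 1.8*t^3 + 4.37*t^2 + 3.58*t + 5.01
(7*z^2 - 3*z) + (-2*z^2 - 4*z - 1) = 5*z^2 - 7*z - 1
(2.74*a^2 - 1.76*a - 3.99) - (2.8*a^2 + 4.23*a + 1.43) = -0.0599999999999996*a^2 - 5.99*a - 5.42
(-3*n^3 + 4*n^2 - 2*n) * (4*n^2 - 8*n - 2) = -12*n^5 + 40*n^4 - 34*n^3 + 8*n^2 + 4*n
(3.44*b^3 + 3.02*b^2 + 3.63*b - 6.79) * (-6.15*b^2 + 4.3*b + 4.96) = -21.156*b^5 - 3.781*b^4 + 7.7239*b^3 + 72.3467*b^2 - 11.1922*b - 33.6784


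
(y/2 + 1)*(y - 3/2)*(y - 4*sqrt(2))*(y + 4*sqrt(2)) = y^4/2 + y^3/4 - 35*y^2/2 - 8*y + 48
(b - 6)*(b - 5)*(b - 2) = b^3 - 13*b^2 + 52*b - 60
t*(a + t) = a*t + t^2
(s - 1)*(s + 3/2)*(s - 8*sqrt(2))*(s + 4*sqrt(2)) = s^4 - 4*sqrt(2)*s^3 + s^3/2 - 131*s^2/2 - 2*sqrt(2)*s^2 - 32*s + 6*sqrt(2)*s + 96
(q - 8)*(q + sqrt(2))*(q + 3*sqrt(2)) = q^3 - 8*q^2 + 4*sqrt(2)*q^2 - 32*sqrt(2)*q + 6*q - 48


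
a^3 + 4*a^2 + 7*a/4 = a*(a + 1/2)*(a + 7/2)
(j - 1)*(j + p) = j^2 + j*p - j - p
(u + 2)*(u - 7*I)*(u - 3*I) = u^3 + 2*u^2 - 10*I*u^2 - 21*u - 20*I*u - 42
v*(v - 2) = v^2 - 2*v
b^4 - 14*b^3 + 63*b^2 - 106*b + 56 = (b - 7)*(b - 4)*(b - 2)*(b - 1)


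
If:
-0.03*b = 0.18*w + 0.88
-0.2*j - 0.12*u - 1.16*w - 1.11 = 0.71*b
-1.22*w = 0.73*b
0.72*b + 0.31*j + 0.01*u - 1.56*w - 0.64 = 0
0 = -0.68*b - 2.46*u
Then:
No Solution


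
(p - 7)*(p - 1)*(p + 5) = p^3 - 3*p^2 - 33*p + 35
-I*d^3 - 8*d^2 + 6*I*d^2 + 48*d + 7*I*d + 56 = (d - 7)*(d - 8*I)*(-I*d - I)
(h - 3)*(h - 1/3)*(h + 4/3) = h^3 - 2*h^2 - 31*h/9 + 4/3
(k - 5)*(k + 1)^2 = k^3 - 3*k^2 - 9*k - 5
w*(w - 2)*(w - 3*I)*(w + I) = w^4 - 2*w^3 - 2*I*w^3 + 3*w^2 + 4*I*w^2 - 6*w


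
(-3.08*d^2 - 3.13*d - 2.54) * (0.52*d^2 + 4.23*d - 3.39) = -1.6016*d^4 - 14.656*d^3 - 4.1195*d^2 - 0.133500000000002*d + 8.6106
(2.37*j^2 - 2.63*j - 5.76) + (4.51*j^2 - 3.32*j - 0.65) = 6.88*j^2 - 5.95*j - 6.41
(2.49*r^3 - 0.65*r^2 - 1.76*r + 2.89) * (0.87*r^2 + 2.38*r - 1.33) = 2.1663*r^5 + 5.3607*r^4 - 6.3899*r^3 - 0.81*r^2 + 9.219*r - 3.8437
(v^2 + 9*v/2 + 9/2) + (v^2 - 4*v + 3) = 2*v^2 + v/2 + 15/2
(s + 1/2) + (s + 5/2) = 2*s + 3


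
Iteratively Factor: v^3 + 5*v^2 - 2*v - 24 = (v - 2)*(v^2 + 7*v + 12) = (v - 2)*(v + 4)*(v + 3)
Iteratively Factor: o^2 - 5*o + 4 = (o - 1)*(o - 4)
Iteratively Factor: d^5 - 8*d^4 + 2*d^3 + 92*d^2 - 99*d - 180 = (d + 3)*(d^4 - 11*d^3 + 35*d^2 - 13*d - 60) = (d - 5)*(d + 3)*(d^3 - 6*d^2 + 5*d + 12) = (d - 5)*(d - 3)*(d + 3)*(d^2 - 3*d - 4) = (d - 5)*(d - 3)*(d + 1)*(d + 3)*(d - 4)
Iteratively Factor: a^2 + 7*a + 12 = (a + 3)*(a + 4)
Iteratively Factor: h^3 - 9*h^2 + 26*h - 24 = (h - 3)*(h^2 - 6*h + 8) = (h - 3)*(h - 2)*(h - 4)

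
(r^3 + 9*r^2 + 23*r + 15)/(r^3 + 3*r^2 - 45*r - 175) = (r^2 + 4*r + 3)/(r^2 - 2*r - 35)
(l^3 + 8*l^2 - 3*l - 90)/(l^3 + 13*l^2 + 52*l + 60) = (l - 3)/(l + 2)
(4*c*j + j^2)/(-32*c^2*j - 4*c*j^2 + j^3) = -1/(8*c - j)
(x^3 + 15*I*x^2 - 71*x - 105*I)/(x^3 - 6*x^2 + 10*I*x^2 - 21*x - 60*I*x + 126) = (x + 5*I)/(x - 6)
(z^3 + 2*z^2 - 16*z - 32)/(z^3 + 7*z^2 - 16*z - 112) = (z + 2)/(z + 7)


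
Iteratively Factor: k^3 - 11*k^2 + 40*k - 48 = (k - 4)*(k^2 - 7*k + 12) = (k - 4)^2*(k - 3)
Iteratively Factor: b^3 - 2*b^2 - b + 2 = (b - 2)*(b^2 - 1) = (b - 2)*(b + 1)*(b - 1)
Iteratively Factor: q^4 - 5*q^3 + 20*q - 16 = (q - 4)*(q^3 - q^2 - 4*q + 4) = (q - 4)*(q + 2)*(q^2 - 3*q + 2) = (q - 4)*(q - 2)*(q + 2)*(q - 1)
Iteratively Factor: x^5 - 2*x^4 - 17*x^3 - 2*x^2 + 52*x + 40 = (x - 5)*(x^4 + 3*x^3 - 2*x^2 - 12*x - 8) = (x - 5)*(x - 2)*(x^3 + 5*x^2 + 8*x + 4) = (x - 5)*(x - 2)*(x + 1)*(x^2 + 4*x + 4) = (x - 5)*(x - 2)*(x + 1)*(x + 2)*(x + 2)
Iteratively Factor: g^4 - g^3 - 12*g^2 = (g)*(g^3 - g^2 - 12*g) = g*(g - 4)*(g^2 + 3*g) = g^2*(g - 4)*(g + 3)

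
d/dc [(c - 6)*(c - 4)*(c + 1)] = 3*c^2 - 18*c + 14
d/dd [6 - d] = -1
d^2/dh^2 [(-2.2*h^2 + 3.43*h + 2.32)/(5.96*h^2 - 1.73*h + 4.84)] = (198.310656*h^3 + 875.233152*h^2 - 737.185248*h - 165.592728)/(211.708736*h^6 - 184.357104*h^5 + 569.286684*h^4 - 304.603349*h^3 + 462.306636*h^2 - 121.578864*h + 113.379904)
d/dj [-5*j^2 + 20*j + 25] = 20 - 10*j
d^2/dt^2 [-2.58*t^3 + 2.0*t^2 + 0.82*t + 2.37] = 4.0 - 15.48*t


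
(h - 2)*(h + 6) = h^2 + 4*h - 12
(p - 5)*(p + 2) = p^2 - 3*p - 10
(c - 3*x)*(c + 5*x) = c^2 + 2*c*x - 15*x^2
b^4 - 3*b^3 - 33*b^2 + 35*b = b*(b - 7)*(b - 1)*(b + 5)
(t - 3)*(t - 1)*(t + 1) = t^3 - 3*t^2 - t + 3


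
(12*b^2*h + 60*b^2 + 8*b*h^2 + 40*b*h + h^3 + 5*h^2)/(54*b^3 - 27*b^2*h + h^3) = (2*b*h + 10*b + h^2 + 5*h)/(9*b^2 - 6*b*h + h^2)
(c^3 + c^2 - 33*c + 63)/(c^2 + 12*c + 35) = (c^2 - 6*c + 9)/(c + 5)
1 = 1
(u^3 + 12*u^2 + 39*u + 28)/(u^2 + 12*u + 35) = (u^2 + 5*u + 4)/(u + 5)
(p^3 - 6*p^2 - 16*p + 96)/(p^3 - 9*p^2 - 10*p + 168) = (p - 4)/(p - 7)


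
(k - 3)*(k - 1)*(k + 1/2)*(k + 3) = k^4 - k^3/2 - 19*k^2/2 + 9*k/2 + 9/2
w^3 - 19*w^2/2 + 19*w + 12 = (w - 6)*(w - 4)*(w + 1/2)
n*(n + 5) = n^2 + 5*n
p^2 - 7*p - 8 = (p - 8)*(p + 1)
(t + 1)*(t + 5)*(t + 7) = t^3 + 13*t^2 + 47*t + 35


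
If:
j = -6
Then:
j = -6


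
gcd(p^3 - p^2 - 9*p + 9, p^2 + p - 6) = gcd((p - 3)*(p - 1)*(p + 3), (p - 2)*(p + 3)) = p + 3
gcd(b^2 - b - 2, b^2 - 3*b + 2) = b - 2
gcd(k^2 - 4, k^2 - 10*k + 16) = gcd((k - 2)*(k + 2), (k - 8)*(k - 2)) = k - 2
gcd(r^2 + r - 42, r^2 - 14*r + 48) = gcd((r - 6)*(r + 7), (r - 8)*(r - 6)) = r - 6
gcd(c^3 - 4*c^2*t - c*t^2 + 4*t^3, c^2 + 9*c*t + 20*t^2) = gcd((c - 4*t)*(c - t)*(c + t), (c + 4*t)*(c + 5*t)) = 1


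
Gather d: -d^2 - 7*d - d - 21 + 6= -d^2 - 8*d - 15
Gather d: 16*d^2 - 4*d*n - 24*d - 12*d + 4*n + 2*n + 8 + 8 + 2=16*d^2 + d*(-4*n - 36) + 6*n + 18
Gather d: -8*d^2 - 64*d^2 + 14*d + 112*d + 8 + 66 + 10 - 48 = -72*d^2 + 126*d + 36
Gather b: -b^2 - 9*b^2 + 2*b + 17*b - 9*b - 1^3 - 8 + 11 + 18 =-10*b^2 + 10*b + 20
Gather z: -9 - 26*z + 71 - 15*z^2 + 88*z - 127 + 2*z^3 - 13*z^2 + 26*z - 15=2*z^3 - 28*z^2 + 88*z - 80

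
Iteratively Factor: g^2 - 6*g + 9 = (g - 3)*(g - 3)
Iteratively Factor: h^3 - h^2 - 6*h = (h - 3)*(h^2 + 2*h) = (h - 3)*(h + 2)*(h)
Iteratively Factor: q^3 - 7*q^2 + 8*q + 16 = (q - 4)*(q^2 - 3*q - 4) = (q - 4)^2*(q + 1)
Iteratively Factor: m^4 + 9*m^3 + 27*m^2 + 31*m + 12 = (m + 4)*(m^3 + 5*m^2 + 7*m + 3) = (m + 1)*(m + 4)*(m^2 + 4*m + 3) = (m + 1)*(m + 3)*(m + 4)*(m + 1)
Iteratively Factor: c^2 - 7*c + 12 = (c - 3)*(c - 4)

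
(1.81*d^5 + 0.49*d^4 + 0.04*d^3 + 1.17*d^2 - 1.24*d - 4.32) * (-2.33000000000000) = -4.2173*d^5 - 1.1417*d^4 - 0.0932*d^3 - 2.7261*d^2 + 2.8892*d + 10.0656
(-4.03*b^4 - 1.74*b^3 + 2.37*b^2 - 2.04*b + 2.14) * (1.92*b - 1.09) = -7.7376*b^5 + 1.0519*b^4 + 6.447*b^3 - 6.5001*b^2 + 6.3324*b - 2.3326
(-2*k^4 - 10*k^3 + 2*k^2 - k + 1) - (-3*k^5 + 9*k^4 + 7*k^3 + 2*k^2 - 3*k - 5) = 3*k^5 - 11*k^4 - 17*k^3 + 2*k + 6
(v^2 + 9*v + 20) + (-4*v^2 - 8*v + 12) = -3*v^2 + v + 32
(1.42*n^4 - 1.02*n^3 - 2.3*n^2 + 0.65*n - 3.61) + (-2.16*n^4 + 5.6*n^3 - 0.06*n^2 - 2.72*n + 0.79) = -0.74*n^4 + 4.58*n^3 - 2.36*n^2 - 2.07*n - 2.82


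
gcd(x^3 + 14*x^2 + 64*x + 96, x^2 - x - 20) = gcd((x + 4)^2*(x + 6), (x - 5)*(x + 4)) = x + 4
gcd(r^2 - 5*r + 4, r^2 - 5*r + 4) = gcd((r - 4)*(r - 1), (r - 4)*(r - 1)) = r^2 - 5*r + 4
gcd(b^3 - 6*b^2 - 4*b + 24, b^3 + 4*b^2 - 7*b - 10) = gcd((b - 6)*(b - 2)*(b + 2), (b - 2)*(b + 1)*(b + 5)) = b - 2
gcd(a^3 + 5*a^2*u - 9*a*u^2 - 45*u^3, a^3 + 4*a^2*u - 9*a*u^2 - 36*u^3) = -a^2 + 9*u^2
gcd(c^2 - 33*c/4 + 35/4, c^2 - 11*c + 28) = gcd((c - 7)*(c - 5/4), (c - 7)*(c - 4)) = c - 7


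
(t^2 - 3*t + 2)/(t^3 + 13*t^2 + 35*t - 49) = (t - 2)/(t^2 + 14*t + 49)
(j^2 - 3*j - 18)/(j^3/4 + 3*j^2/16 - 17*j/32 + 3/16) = 32*(j^2 - 3*j - 18)/(8*j^3 + 6*j^2 - 17*j + 6)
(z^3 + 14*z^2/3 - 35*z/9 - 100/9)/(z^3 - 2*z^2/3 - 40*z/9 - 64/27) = 3*(3*z^2 + 10*z - 25)/(9*z^2 - 18*z - 16)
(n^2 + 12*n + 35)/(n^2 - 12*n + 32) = (n^2 + 12*n + 35)/(n^2 - 12*n + 32)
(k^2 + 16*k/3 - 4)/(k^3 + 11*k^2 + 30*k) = (k - 2/3)/(k*(k + 5))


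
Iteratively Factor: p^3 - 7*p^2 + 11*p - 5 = (p - 5)*(p^2 - 2*p + 1) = (p - 5)*(p - 1)*(p - 1)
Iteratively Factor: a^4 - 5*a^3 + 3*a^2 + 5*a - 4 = (a - 1)*(a^3 - 4*a^2 - a + 4) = (a - 1)*(a + 1)*(a^2 - 5*a + 4) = (a - 4)*(a - 1)*(a + 1)*(a - 1)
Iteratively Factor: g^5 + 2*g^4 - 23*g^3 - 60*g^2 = (g + 3)*(g^4 - g^3 - 20*g^2) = (g - 5)*(g + 3)*(g^3 + 4*g^2) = g*(g - 5)*(g + 3)*(g^2 + 4*g) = g^2*(g - 5)*(g + 3)*(g + 4)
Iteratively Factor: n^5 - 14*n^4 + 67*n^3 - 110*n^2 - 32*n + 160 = (n - 4)*(n^4 - 10*n^3 + 27*n^2 - 2*n - 40) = (n - 5)*(n - 4)*(n^3 - 5*n^2 + 2*n + 8) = (n - 5)*(n - 4)*(n - 2)*(n^2 - 3*n - 4) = (n - 5)*(n - 4)^2*(n - 2)*(n + 1)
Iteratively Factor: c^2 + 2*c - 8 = (c + 4)*(c - 2)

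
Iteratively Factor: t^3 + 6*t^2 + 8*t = (t + 2)*(t^2 + 4*t) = (t + 2)*(t + 4)*(t)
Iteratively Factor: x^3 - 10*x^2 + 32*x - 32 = (x - 4)*(x^2 - 6*x + 8) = (x - 4)*(x - 2)*(x - 4)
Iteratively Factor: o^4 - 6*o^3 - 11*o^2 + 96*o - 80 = (o - 1)*(o^3 - 5*o^2 - 16*o + 80) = (o - 1)*(o + 4)*(o^2 - 9*o + 20) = (o - 4)*(o - 1)*(o + 4)*(o - 5)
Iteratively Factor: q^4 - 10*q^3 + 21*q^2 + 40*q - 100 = (q - 5)*(q^3 - 5*q^2 - 4*q + 20) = (q - 5)*(q + 2)*(q^2 - 7*q + 10) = (q - 5)*(q - 2)*(q + 2)*(q - 5)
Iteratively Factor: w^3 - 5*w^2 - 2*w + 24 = (w - 3)*(w^2 - 2*w - 8) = (w - 4)*(w - 3)*(w + 2)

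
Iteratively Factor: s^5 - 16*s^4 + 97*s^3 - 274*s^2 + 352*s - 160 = (s - 1)*(s^4 - 15*s^3 + 82*s^2 - 192*s + 160) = (s - 2)*(s - 1)*(s^3 - 13*s^2 + 56*s - 80) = (s - 4)*(s - 2)*(s - 1)*(s^2 - 9*s + 20) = (s - 4)^2*(s - 2)*(s - 1)*(s - 5)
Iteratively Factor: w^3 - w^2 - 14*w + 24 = (w - 3)*(w^2 + 2*w - 8) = (w - 3)*(w - 2)*(w + 4)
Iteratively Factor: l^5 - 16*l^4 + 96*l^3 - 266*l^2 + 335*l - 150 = (l - 2)*(l^4 - 14*l^3 + 68*l^2 - 130*l + 75) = (l - 5)*(l - 2)*(l^3 - 9*l^2 + 23*l - 15) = (l - 5)*(l - 2)*(l - 1)*(l^2 - 8*l + 15) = (l - 5)^2*(l - 2)*(l - 1)*(l - 3)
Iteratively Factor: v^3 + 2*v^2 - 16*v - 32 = (v - 4)*(v^2 + 6*v + 8) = (v - 4)*(v + 2)*(v + 4)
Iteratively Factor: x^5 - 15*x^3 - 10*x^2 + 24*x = (x + 2)*(x^4 - 2*x^3 - 11*x^2 + 12*x) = (x - 1)*(x + 2)*(x^3 - x^2 - 12*x) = (x - 4)*(x - 1)*(x + 2)*(x^2 + 3*x) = (x - 4)*(x - 1)*(x + 2)*(x + 3)*(x)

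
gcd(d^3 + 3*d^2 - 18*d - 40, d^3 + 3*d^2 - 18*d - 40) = d^3 + 3*d^2 - 18*d - 40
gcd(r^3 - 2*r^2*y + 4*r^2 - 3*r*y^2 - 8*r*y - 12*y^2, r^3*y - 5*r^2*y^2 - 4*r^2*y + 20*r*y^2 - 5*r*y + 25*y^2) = 1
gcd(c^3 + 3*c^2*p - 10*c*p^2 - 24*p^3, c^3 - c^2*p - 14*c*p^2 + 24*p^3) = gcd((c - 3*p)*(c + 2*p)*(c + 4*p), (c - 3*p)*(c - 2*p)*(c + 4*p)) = -c^2 - c*p + 12*p^2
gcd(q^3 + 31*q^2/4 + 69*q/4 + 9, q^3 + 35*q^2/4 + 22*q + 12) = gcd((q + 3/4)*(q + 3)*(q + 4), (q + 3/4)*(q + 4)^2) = q^2 + 19*q/4 + 3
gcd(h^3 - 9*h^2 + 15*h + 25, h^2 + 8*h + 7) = h + 1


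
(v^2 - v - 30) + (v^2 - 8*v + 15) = 2*v^2 - 9*v - 15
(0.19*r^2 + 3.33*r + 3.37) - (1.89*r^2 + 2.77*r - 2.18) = -1.7*r^2 + 0.56*r + 5.55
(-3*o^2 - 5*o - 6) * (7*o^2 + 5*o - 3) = -21*o^4 - 50*o^3 - 58*o^2 - 15*o + 18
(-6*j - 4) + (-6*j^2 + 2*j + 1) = -6*j^2 - 4*j - 3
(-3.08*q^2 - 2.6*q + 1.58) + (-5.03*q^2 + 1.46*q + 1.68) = -8.11*q^2 - 1.14*q + 3.26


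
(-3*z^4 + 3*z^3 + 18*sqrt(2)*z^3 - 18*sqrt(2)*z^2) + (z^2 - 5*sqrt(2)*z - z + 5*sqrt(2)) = -3*z^4 + 3*z^3 + 18*sqrt(2)*z^3 - 18*sqrt(2)*z^2 + z^2 - 5*sqrt(2)*z - z + 5*sqrt(2)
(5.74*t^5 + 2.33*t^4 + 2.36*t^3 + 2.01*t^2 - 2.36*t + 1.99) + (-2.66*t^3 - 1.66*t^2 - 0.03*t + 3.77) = 5.74*t^5 + 2.33*t^4 - 0.3*t^3 + 0.35*t^2 - 2.39*t + 5.76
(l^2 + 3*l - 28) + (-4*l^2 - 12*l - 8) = -3*l^2 - 9*l - 36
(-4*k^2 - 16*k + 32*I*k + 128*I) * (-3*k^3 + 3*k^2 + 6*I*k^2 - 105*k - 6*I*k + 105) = 12*k^5 + 36*k^4 - 120*I*k^4 + 180*k^3 - 360*I*k^3 + 684*k^2 - 2880*I*k^2 - 912*k - 10080*I*k + 13440*I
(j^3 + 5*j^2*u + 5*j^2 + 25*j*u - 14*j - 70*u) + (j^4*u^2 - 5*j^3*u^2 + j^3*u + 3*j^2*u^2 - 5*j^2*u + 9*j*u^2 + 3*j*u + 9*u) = j^4*u^2 - 5*j^3*u^2 + j^3*u + j^3 + 3*j^2*u^2 + 5*j^2 + 9*j*u^2 + 28*j*u - 14*j - 61*u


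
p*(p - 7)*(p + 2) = p^3 - 5*p^2 - 14*p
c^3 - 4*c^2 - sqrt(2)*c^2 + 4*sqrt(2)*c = c*(c - 4)*(c - sqrt(2))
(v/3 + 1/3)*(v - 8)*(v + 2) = v^3/3 - 5*v^2/3 - 22*v/3 - 16/3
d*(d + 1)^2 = d^3 + 2*d^2 + d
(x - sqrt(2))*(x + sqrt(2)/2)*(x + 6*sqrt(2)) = x^3 + 11*sqrt(2)*x^2/2 - 7*x - 6*sqrt(2)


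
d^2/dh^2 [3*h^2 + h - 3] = 6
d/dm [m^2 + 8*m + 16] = 2*m + 8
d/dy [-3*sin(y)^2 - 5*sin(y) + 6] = -(6*sin(y) + 5)*cos(y)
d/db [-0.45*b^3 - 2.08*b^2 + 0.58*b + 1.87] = -1.35*b^2 - 4.16*b + 0.58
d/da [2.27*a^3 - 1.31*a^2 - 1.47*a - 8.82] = 6.81*a^2 - 2.62*a - 1.47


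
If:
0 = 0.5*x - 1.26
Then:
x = 2.52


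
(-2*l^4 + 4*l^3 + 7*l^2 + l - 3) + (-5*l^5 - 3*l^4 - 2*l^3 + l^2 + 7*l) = -5*l^5 - 5*l^4 + 2*l^3 + 8*l^2 + 8*l - 3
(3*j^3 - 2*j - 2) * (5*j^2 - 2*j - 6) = 15*j^5 - 6*j^4 - 28*j^3 - 6*j^2 + 16*j + 12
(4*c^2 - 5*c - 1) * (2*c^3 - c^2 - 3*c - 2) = 8*c^5 - 14*c^4 - 9*c^3 + 8*c^2 + 13*c + 2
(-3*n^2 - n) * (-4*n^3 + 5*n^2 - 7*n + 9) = 12*n^5 - 11*n^4 + 16*n^3 - 20*n^2 - 9*n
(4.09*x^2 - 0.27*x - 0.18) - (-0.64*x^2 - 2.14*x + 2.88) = 4.73*x^2 + 1.87*x - 3.06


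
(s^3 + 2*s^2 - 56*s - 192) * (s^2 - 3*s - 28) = s^5 - s^4 - 90*s^3 - 80*s^2 + 2144*s + 5376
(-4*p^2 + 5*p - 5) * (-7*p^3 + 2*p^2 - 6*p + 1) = 28*p^5 - 43*p^4 + 69*p^3 - 44*p^2 + 35*p - 5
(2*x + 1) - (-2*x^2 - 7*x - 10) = 2*x^2 + 9*x + 11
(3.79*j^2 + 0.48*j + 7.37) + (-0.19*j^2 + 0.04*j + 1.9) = 3.6*j^2 + 0.52*j + 9.27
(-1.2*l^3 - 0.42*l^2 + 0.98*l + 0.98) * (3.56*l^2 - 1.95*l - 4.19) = -4.272*l^5 + 0.8448*l^4 + 9.3358*l^3 + 3.3376*l^2 - 6.0172*l - 4.1062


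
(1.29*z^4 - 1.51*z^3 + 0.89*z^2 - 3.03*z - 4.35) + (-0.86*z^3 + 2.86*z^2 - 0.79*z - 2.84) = 1.29*z^4 - 2.37*z^3 + 3.75*z^2 - 3.82*z - 7.19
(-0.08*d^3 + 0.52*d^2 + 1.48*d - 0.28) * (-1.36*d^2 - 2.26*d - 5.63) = 0.1088*d^5 - 0.5264*d^4 - 2.7376*d^3 - 5.8916*d^2 - 7.6996*d + 1.5764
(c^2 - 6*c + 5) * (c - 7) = c^3 - 13*c^2 + 47*c - 35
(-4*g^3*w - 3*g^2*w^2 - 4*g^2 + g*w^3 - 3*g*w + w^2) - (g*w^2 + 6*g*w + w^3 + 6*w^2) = -4*g^3*w - 3*g^2*w^2 - 4*g^2 + g*w^3 - g*w^2 - 9*g*w - w^3 - 5*w^2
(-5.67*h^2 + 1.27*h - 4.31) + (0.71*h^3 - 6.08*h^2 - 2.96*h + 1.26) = 0.71*h^3 - 11.75*h^2 - 1.69*h - 3.05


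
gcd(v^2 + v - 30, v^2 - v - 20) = v - 5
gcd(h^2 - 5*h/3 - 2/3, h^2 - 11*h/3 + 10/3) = h - 2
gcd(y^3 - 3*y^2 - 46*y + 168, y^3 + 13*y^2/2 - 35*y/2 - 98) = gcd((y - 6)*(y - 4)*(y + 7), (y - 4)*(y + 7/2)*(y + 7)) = y^2 + 3*y - 28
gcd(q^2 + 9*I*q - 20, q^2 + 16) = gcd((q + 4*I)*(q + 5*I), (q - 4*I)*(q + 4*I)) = q + 4*I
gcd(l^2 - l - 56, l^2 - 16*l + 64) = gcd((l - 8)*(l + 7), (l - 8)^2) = l - 8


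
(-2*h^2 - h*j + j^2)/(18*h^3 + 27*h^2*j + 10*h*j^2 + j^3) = (-2*h + j)/(18*h^2 + 9*h*j + j^2)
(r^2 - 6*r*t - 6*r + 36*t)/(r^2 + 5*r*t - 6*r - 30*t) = (r - 6*t)/(r + 5*t)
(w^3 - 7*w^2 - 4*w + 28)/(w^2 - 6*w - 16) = (w^2 - 9*w + 14)/(w - 8)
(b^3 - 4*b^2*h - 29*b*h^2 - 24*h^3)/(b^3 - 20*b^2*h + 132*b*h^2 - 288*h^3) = (b^2 + 4*b*h + 3*h^2)/(b^2 - 12*b*h + 36*h^2)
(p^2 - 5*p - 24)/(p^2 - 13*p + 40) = (p + 3)/(p - 5)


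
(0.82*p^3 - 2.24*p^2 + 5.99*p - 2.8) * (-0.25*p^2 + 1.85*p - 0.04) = -0.205*p^5 + 2.077*p^4 - 5.6743*p^3 + 11.8711*p^2 - 5.4196*p + 0.112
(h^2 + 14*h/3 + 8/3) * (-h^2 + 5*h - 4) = -h^4 + h^3/3 + 50*h^2/3 - 16*h/3 - 32/3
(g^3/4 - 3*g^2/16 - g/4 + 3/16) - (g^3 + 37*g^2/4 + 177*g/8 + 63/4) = -3*g^3/4 - 151*g^2/16 - 179*g/8 - 249/16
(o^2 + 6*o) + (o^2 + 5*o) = 2*o^2 + 11*o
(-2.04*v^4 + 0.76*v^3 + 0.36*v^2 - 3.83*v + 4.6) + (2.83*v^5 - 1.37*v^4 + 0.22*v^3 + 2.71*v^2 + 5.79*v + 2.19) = 2.83*v^5 - 3.41*v^4 + 0.98*v^3 + 3.07*v^2 + 1.96*v + 6.79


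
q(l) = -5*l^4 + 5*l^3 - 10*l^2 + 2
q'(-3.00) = 735.00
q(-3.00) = -628.00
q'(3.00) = -465.00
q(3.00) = -358.00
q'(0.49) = -8.55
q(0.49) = -0.10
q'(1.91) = -122.84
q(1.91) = -66.18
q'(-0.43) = 12.96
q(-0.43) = -0.42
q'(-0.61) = 22.32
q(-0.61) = -3.55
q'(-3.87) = 1461.27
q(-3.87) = -1559.11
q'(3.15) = -539.28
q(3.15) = -433.23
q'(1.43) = -56.41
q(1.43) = -24.74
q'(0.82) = -17.34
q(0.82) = -4.23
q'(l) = -20*l^3 + 15*l^2 - 20*l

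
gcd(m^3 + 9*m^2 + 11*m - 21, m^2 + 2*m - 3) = m^2 + 2*m - 3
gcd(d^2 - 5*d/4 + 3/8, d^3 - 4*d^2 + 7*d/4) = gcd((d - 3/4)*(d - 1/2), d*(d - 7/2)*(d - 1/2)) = d - 1/2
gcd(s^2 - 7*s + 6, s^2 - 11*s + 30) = s - 6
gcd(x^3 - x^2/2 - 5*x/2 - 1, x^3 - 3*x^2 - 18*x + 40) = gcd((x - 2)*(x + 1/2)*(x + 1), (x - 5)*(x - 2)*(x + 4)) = x - 2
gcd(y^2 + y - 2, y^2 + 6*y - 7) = y - 1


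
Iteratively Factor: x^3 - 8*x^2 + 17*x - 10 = (x - 2)*(x^2 - 6*x + 5) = (x - 5)*(x - 2)*(x - 1)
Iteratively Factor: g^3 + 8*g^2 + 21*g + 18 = (g + 2)*(g^2 + 6*g + 9) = (g + 2)*(g + 3)*(g + 3)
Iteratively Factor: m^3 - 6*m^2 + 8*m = (m)*(m^2 - 6*m + 8) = m*(m - 4)*(m - 2)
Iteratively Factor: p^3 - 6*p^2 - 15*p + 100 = (p + 4)*(p^2 - 10*p + 25) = (p - 5)*(p + 4)*(p - 5)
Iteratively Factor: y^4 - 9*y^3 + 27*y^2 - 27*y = (y - 3)*(y^3 - 6*y^2 + 9*y) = y*(y - 3)*(y^2 - 6*y + 9) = y*(y - 3)^2*(y - 3)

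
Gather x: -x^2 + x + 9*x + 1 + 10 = -x^2 + 10*x + 11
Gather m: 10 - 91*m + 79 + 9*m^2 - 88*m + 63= 9*m^2 - 179*m + 152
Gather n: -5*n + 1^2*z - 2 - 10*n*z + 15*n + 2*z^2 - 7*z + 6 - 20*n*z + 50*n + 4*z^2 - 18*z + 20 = n*(60 - 30*z) + 6*z^2 - 24*z + 24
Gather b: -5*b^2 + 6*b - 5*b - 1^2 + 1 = -5*b^2 + b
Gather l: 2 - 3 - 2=-3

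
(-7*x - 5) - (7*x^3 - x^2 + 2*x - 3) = -7*x^3 + x^2 - 9*x - 2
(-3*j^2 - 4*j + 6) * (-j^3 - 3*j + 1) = 3*j^5 + 4*j^4 + 3*j^3 + 9*j^2 - 22*j + 6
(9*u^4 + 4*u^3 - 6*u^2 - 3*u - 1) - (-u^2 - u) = 9*u^4 + 4*u^3 - 5*u^2 - 2*u - 1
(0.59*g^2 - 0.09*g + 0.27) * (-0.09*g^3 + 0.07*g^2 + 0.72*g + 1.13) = -0.0531*g^5 + 0.0494*g^4 + 0.3942*g^3 + 0.6208*g^2 + 0.0927*g + 0.3051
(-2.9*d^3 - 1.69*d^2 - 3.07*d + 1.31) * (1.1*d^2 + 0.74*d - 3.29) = -3.19*d^5 - 4.005*d^4 + 4.9134*d^3 + 4.7293*d^2 + 11.0697*d - 4.3099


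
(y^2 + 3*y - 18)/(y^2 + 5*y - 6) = (y - 3)/(y - 1)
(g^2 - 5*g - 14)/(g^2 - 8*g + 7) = (g + 2)/(g - 1)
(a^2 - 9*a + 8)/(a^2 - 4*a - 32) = (a - 1)/(a + 4)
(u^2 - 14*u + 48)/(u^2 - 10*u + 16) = (u - 6)/(u - 2)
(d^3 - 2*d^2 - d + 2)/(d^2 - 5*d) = (d^3 - 2*d^2 - d + 2)/(d*(d - 5))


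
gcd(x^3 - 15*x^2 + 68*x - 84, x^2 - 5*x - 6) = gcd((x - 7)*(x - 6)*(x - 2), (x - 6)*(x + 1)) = x - 6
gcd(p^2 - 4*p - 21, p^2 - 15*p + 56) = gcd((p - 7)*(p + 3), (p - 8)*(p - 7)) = p - 7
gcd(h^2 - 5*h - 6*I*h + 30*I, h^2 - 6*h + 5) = h - 5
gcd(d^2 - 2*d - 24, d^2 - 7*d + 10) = 1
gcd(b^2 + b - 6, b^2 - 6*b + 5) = 1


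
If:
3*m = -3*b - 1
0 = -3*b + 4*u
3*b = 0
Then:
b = 0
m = -1/3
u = 0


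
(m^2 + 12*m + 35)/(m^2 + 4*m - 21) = (m + 5)/(m - 3)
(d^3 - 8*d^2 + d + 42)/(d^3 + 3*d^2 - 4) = (d^2 - 10*d + 21)/(d^2 + d - 2)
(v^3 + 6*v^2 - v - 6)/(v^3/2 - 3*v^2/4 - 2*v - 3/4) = 4*(v^2 + 5*v - 6)/(2*v^2 - 5*v - 3)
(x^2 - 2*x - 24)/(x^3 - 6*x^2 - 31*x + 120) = (x^2 - 2*x - 24)/(x^3 - 6*x^2 - 31*x + 120)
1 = 1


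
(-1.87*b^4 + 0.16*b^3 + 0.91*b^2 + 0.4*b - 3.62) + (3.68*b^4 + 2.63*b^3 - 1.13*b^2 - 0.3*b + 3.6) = 1.81*b^4 + 2.79*b^3 - 0.22*b^2 + 0.1*b - 0.02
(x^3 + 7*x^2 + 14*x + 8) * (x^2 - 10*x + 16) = x^5 - 3*x^4 - 40*x^3 - 20*x^2 + 144*x + 128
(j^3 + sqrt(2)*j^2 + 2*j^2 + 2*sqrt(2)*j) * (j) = j^4 + sqrt(2)*j^3 + 2*j^3 + 2*sqrt(2)*j^2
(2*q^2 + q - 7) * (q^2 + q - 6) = 2*q^4 + 3*q^3 - 18*q^2 - 13*q + 42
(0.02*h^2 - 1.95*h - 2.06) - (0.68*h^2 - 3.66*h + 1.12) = -0.66*h^2 + 1.71*h - 3.18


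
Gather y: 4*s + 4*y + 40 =4*s + 4*y + 40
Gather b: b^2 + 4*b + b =b^2 + 5*b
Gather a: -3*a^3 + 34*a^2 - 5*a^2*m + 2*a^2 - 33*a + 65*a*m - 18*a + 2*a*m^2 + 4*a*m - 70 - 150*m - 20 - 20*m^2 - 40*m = -3*a^3 + a^2*(36 - 5*m) + a*(2*m^2 + 69*m - 51) - 20*m^2 - 190*m - 90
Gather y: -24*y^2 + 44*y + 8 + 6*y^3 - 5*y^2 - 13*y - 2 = 6*y^3 - 29*y^2 + 31*y + 6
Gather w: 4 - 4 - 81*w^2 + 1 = 1 - 81*w^2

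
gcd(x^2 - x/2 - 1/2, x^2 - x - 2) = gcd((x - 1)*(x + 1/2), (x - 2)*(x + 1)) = 1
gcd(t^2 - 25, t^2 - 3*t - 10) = t - 5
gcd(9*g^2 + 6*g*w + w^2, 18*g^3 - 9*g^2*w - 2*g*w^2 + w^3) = 3*g + w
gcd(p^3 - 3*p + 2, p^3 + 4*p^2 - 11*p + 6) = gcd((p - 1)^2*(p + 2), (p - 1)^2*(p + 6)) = p^2 - 2*p + 1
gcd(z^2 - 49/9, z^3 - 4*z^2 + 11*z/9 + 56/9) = z - 7/3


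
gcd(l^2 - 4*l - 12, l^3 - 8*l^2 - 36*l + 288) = l - 6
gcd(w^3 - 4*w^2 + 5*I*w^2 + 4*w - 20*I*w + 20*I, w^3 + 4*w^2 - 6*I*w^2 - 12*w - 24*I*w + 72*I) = w - 2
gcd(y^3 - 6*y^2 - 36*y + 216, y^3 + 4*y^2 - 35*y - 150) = y - 6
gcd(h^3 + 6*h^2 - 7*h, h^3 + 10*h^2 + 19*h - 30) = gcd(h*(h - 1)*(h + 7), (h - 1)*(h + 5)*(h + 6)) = h - 1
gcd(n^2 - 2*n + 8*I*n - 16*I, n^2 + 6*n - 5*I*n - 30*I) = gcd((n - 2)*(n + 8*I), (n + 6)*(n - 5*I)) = 1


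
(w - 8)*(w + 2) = w^2 - 6*w - 16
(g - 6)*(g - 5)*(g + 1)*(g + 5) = g^4 - 5*g^3 - 31*g^2 + 125*g + 150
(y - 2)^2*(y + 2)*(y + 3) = y^4 + y^3 - 10*y^2 - 4*y + 24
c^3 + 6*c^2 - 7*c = c*(c - 1)*(c + 7)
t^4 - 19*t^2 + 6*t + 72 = (t - 3)^2*(t + 2)*(t + 4)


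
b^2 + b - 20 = (b - 4)*(b + 5)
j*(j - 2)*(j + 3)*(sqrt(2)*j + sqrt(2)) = sqrt(2)*j^4 + 2*sqrt(2)*j^3 - 5*sqrt(2)*j^2 - 6*sqrt(2)*j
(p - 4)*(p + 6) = p^2 + 2*p - 24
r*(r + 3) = r^2 + 3*r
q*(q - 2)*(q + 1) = q^3 - q^2 - 2*q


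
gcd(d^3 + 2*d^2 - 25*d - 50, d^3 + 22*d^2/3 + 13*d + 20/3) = d + 5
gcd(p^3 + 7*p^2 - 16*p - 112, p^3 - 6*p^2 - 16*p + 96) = p^2 - 16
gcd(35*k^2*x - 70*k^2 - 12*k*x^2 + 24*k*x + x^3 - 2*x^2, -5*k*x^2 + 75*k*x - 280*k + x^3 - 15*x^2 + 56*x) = -5*k + x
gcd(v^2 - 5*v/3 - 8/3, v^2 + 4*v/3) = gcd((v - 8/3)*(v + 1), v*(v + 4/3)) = 1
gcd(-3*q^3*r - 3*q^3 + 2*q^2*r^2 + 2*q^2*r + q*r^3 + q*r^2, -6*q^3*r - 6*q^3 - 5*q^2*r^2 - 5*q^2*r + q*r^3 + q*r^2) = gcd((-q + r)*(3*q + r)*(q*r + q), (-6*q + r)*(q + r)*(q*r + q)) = q*r + q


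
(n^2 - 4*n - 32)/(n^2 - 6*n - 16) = (n + 4)/(n + 2)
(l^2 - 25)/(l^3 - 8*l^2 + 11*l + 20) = (l + 5)/(l^2 - 3*l - 4)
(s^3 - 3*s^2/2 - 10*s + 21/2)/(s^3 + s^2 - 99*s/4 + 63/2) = 2*(s^2 + 2*s - 3)/(2*s^2 + 9*s - 18)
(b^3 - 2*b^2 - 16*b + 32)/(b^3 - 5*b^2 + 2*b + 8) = (b + 4)/(b + 1)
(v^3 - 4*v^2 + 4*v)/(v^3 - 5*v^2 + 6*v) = (v - 2)/(v - 3)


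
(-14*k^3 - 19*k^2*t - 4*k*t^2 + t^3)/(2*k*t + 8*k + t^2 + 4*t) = (-7*k^2 - 6*k*t + t^2)/(t + 4)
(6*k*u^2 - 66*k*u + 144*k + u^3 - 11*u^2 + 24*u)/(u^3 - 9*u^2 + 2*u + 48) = (6*k + u)/(u + 2)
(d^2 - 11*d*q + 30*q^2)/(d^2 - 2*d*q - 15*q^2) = (d - 6*q)/(d + 3*q)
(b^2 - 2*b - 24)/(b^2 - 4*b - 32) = (b - 6)/(b - 8)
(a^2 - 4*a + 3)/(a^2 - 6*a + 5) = (a - 3)/(a - 5)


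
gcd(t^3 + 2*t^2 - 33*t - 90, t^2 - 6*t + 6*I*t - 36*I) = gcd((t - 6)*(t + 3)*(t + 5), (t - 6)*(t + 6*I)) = t - 6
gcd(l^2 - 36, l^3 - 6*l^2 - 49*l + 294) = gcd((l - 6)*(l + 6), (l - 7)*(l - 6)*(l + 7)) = l - 6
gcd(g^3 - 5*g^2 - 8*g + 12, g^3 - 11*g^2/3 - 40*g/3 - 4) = g^2 - 4*g - 12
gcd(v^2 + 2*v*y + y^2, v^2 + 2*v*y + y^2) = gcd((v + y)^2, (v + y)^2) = v^2 + 2*v*y + y^2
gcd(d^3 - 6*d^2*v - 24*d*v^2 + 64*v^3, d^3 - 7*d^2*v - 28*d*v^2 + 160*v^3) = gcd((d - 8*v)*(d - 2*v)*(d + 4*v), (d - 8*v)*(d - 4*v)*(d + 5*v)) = -d + 8*v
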